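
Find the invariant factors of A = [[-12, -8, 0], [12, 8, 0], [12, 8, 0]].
x, x(x + 4)

The Jordan structure of A has elementary divisors (x + 4), x, x. Arranging the block sizes at each eigenvalue in decreasing order and taking row products gives the invariant factors.

Invariant factors (smallest first, each dividing the next): x, x(x + 4).

Check: the last factor x(x + 4) is the minimal polynomial, and the product x^2(x + 4) is the characteristic polynomial.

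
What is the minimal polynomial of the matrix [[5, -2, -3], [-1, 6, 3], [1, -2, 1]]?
The characteristic polynomial factors as (x - 4)^3. The minimal polynomial is ∏(x - λ)^{k_λ} where k_λ is the size of the largest Jordan block at λ.

For λ = 4: rank(A - 4I) = 1, and the largest Jordan block has size 2 (the smallest k with rank((A - 4I)^k) = rank((A - 4I)^(k+1))).

So m_A(x) = (x - 4)^2.

m_A(x) = (x - 4)^2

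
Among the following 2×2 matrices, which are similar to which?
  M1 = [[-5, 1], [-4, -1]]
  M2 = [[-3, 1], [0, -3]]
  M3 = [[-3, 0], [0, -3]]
2 classes: {M1, M2}, {M3}

Characteristic polynomials: χ_{M1} = (x + 3)^2, χ_{M2} = (x + 3)^2, χ_{M3} = (x + 3)^2.

{M1, M2}: invariant factors (x + 3)^2.

{M3}: invariant factors x + 3, x + 3.

Matrices are similar if and only if their invariant-factor lists agree; the partition into similarity classes is {M1, M2}, {M3}.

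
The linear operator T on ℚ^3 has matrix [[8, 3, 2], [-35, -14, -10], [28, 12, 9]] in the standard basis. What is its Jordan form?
J = [[1, 1, 0], [0, 1, 0], [0, 0, 1]]

The characteristic polynomial is det(xI - A) = (x - 1)^3, so the eigenvalues are 1 (algebraic multiplicity 3).

For λ = 1: rank(A - I) = 1, rank((A - I)^2) = 0. The eigenspace has dimension 3 - 1 = 2, so there are 2 Jordan blocks; the rank sequence gives block sizes [2, 1].

Assembling the blocks gives the Jordan form J above.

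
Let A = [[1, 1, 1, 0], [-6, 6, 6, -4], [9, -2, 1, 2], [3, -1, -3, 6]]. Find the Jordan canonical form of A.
The characteristic polynomial is det(xI - A) = (x - 4)^3(x - 2), so the eigenvalues are 2 (algebraic multiplicity 1), 4 (algebraic multiplicity 3).

For λ = 2: algebraic multiplicity 1 gives one 1×1 block.

For λ = 4: rank(A - 4I) = 3, rank((A - 4I)^2) = 2, rank((A - 4I)^3) = 1. The eigenspace has dimension 4 - 3 = 1, so there is 1 Jordan block; the rank sequence gives block sizes [3].

Assembling the blocks gives the Jordan form J above.

J = [[2, 0, 0, 0], [0, 4, 1, 0], [0, 0, 4, 1], [0, 0, 0, 4]]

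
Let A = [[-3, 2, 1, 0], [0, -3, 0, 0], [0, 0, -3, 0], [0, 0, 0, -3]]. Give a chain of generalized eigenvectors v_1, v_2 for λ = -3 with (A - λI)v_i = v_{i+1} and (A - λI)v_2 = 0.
v_1 = [[-1, 1, -1, 1]]^T, v_2 = [[1, 0, 0, 0]]^T

We seek v_1 ∈ ker((A + 3I)^2) \ ker(A + 3I), then set v_{i+1} = (A + 3I) v_i.

One such chain is v_1 = [[-1, 1, -1, 1]]^T, v_2 = [[1, 0, 0, 0]]^T. Check: (A + 3I) v_2 = [[0, 0, 0, 0]]^T = 0.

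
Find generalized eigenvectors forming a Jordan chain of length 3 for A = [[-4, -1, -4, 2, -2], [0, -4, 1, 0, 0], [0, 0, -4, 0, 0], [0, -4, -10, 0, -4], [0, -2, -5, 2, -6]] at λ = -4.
v_1 = [[3, -2, 1, 2, 1]]^T, v_2 = [[0, 1, 0, 2, 1]]^T, v_3 = [[1, 0, 0, 0, 0]]^T

We seek v_1 ∈ ker((A + 4I)^3) \ ker((A + 4I)^2), then set v_{i+1} = (A + 4I) v_i.

One such chain is v_1 = [[3, -2, 1, 2, 1]]^T, v_2 = [[0, 1, 0, 2, 1]]^T, v_3 = [[1, 0, 0, 0, 0]]^T. Check: (A + 4I) v_3 = [[0, 0, 0, 0, 0]]^T = 0.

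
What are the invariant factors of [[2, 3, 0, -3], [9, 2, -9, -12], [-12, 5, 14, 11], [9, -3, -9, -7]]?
The Jordan structure of A has elementary divisors (x - 2)^2, (x - 2), (x - 5). Arranging the block sizes at each eigenvalue in decreasing order and taking row products gives the invariant factors.

Invariant factors (smallest first, each dividing the next): x - 2, (x - 5)(x - 2)^2.

Check: the last factor (x - 5)(x - 2)^2 is the minimal polynomial, and the product (x - 5)(x - 2)^3 is the characteristic polynomial.

x - 2, (x - 5)(x - 2)^2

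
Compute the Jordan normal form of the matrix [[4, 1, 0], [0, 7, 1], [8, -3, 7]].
J = [[6, 1, 0], [0, 6, 1], [0, 0, 6]]

The characteristic polynomial is det(xI - A) = (x - 6)^3, so the eigenvalues are 6 (algebraic multiplicity 3).

For λ = 6: rank(A - 6I) = 2, rank((A - 6I)^2) = 1, rank((A - 6I)^3) = 0. The eigenspace has dimension 3 - 2 = 1, so there is 1 Jordan block; the rank sequence gives block sizes [3].

Assembling the blocks gives the Jordan form J above.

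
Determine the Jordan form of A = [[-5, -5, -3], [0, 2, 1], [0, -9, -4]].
The characteristic polynomial is det(xI - A) = (x + 1)^2(x + 5), so the eigenvalues are -5 (algebraic multiplicity 1), -1 (algebraic multiplicity 2).

For λ = -5: algebraic multiplicity 1 gives one 1×1 block.

For λ = -1: rank(A + I) = 2, rank((A + I)^2) = 1. The eigenspace has dimension 3 - 2 = 1, so there is 1 Jordan block; the rank sequence gives block sizes [2].

Assembling the blocks gives the Jordan form J above.

J = [[-5, 0, 0], [0, -1, 1], [0, 0, -1]]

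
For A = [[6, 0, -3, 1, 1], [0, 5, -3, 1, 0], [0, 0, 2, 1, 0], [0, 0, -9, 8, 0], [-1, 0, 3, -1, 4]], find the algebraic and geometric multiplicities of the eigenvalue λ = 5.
The characteristic polynomial is (x - 5)^5, so the factor x - 5 appears with exponent 5: the algebraic multiplicity is 5.

rank(A - 5I) = 2, so the eigenspace has dimension 5 - 2 = 3: the geometric multiplicity is 3.

Since 3 < 5, A is not diagonalizable.

algebraic multiplicity 5, geometric multiplicity 3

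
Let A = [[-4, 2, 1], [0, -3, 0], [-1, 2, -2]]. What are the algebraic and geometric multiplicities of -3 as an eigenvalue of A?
algebraic multiplicity 3, geometric multiplicity 2

The characteristic polynomial is (x + 3)^3, so the factor x + 3 appears with exponent 3: the algebraic multiplicity is 3.

rank(A + 3I) = 1, so the eigenspace has dimension 3 - 1 = 2: the geometric multiplicity is 2.

Since 2 < 3, A is not diagonalizable.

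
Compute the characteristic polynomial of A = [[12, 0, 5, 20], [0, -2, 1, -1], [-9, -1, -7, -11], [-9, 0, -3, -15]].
xI - A = [[x - 12, 0, -5, -20], [0, x + 2, -1, 1], [9, 1, x + 7, 11], [9, 0, 3, x + 15]].

Expanding det(xI - A) along the first row:
det(xI - A) = + (x - 12)·det([[x + 2, -1, 1], [1, x + 7, 11], [0, 3, x + 15]]) - (0)·det([[0, -1, 1], [9, x + 7, 11], [9, 3, x + 15]]) + (-5)·det([[0, x + 2, 1], [9, 1, 11], [9, 0, x + 15]]) - (-20)·det([[0, x + 2, -1], [9, 1, x + 7], [9, 0, 3]]).

Evaluating gives χ_A(x) = x^4 + 12x^3 + 54x^2 + 108x + 81 = (x + 3)^4.

χ_A(x) = (x + 3)^4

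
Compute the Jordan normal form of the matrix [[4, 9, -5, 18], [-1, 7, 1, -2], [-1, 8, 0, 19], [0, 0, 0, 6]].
J = [[-1, 0, 0, 0], [0, 6, 1, 0], [0, 0, 6, 1], [0, 0, 0, 6]]

The characteristic polynomial is det(xI - A) = (x - 6)^3(x + 1), so the eigenvalues are -1 (algebraic multiplicity 1), 6 (algebraic multiplicity 3).

For λ = -1: algebraic multiplicity 1 gives one 1×1 block.

For λ = 6: rank(A - 6I) = 3, rank((A - 6I)^2) = 2, rank((A - 6I)^3) = 1. The eigenspace has dimension 4 - 3 = 1, so there is 1 Jordan block; the rank sequence gives block sizes [3].

Assembling the blocks gives the Jordan form J above.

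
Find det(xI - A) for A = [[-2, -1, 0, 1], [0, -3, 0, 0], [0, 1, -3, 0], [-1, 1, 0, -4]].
χ_A(x) = (x + 3)^4

xI - A = [[x + 2, 1, 0, -1], [0, x + 3, 0, 0], [0, -1, x + 3, 0], [1, -1, 0, x + 4]].

Expanding det(xI - A) along the first row:
det(xI - A) = + (x + 2)·det([[x + 3, 0, 0], [-1, x + 3, 0], [-1, 0, x + 4]]) - (1)·det([[0, 0, 0], [0, x + 3, 0], [1, 0, x + 4]]) + (0)·det([[0, x + 3, 0], [0, -1, 0], [1, -1, x + 4]]) - (-1)·det([[0, x + 3, 0], [0, -1, x + 3], [1, -1, 0]]).

Evaluating gives χ_A(x) = x^4 + 12x^3 + 54x^2 + 108x + 81 = (x + 3)^4.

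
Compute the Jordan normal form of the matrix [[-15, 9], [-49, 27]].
J = [[6, 1], [0, 6]]

The characteristic polynomial is det(xI - A) = (x - 6)^2, so the eigenvalues are 6 (algebraic multiplicity 2).

For λ = 6: rank(A - 6I) = 1, rank((A - 6I)^2) = 0. The eigenspace has dimension 2 - 1 = 1, so there is 1 Jordan block; the rank sequence gives block sizes [2].

Assembling the blocks gives the Jordan form J above.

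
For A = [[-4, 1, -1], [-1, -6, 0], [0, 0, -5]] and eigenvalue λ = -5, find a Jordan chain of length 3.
We seek v_1 ∈ ker((A + 5I)^3) \ ker((A + 5I)^2), then set v_{i+1} = (A + 5I) v_i.

One such chain is v_1 = [[-1, 0, 1]]^T, v_2 = [[-2, 1, 0]]^T, v_3 = [[-1, 1, 0]]^T. Check: (A + 5I) v_3 = [[0, 0, 0]]^T = 0.

v_1 = [[-1, 0, 1]]^T, v_2 = [[-2, 1, 0]]^T, v_3 = [[-1, 1, 0]]^T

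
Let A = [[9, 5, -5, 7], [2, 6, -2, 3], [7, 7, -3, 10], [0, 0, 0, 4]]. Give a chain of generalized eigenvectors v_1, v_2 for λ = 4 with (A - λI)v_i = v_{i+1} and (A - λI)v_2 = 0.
We seek v_1 ∈ ker((A - 4I)^2) \ ker(A - 4I), then set v_{i+1} = (A - 4I) v_i.

One such chain is v_1 = [[2, 3, 2, -2]]^T, v_2 = [[1, 0, 1, 0]]^T. Check: (A - 4I) v_2 = [[0, 0, 0, 0]]^T = 0.

v_1 = [[2, 3, 2, -2]]^T, v_2 = [[1, 0, 1, 0]]^T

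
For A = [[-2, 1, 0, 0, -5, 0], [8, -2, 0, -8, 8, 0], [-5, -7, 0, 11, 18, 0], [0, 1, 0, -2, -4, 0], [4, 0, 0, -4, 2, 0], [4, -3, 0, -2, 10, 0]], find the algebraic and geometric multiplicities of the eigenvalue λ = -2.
The characteristic polynomial is x^4(x + 2)^2, so the factor x + 2 appears with exponent 2: the algebraic multiplicity is 2.

rank(A + 2I) = 5, so the eigenspace has dimension 6 - 5 = 1: the geometric multiplicity is 1.

Since 1 < 2, A is not diagonalizable.

algebraic multiplicity 2, geometric multiplicity 1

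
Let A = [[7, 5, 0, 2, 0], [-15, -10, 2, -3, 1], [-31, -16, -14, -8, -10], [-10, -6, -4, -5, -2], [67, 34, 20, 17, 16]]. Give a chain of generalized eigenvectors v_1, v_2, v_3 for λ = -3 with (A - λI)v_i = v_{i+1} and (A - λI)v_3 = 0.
v_1 = [[0, 0, 1, 0, -1]]^T, v_2 = [[0, 1, -1, -2, 1]]^T, v_3 = [[1, -2, 1, 0, -1]]^T

We seek v_1 ∈ ker((A + 3I)^3) \ ker((A + 3I)^2), then set v_{i+1} = (A + 3I) v_i.

One such chain is v_1 = [[0, 0, 1, 0, -1]]^T, v_2 = [[0, 1, -1, -2, 1]]^T, v_3 = [[1, -2, 1, 0, -1]]^T. Check: (A + 3I) v_3 = [[0, 0, 0, 0, 0]]^T = 0.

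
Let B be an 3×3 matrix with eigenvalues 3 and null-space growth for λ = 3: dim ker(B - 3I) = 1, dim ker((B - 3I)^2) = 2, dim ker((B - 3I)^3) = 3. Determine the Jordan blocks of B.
λ = 3: successive nullity increments [1, 1, 1] count blocks of size ≥ k; block sizes are [3].

Jordan blocks: (3, 3)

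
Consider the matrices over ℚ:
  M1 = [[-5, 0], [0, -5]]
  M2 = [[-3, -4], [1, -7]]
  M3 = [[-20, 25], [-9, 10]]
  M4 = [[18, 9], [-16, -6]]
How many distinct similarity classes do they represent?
Characteristic polynomials: χ_{M1} = (x + 5)^2, χ_{M2} = (x + 5)^2, χ_{M3} = (x + 5)^2, χ_{M4} = (x - 6)^2.

{M1}: invariant factors x + 5, x + 5.

{M2, M3}: invariant factors (x + 5)^2.

{M4}: invariant factors (x - 6)^2.

Matrices are similar if and only if their invariant-factor lists agree; the partition into similarity classes is {M1}, {M2, M3}, {M4}.

3 classes: {M1}, {M2, M3}, {M4}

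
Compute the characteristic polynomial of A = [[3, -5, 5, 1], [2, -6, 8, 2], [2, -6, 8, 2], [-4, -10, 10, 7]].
xI - A = [[x - 3, 5, -5, -1], [-2, x + 6, -8, -2], [-2, 6, x - 8, -2], [4, 10, -10, x - 7]].

Expanding det(xI - A) along the first row:
det(xI - A) = + (x - 3)·det([[x + 6, -8, -2], [6, x - 8, -2], [10, -10, x - 7]]) - (5)·det([[-2, -8, -2], [-2, x - 8, -2], [4, -10, x - 7]]) + (-5)·det([[-2, x + 6, -2], [-2, 6, -2], [4, 10, x - 7]]) - (-1)·det([[-2, x + 6, -8], [-2, 6, x - 8], [4, 10, -10]]).

Evaluating gives χ_A(x) = x^4 - 12x^3 + 45x^2 - 50x = x(x - 5)^2(x - 2).

χ_A(x) = x(x - 5)^2(x - 2)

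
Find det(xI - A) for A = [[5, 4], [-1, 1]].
χ_A(x) = (x - 3)^2

xI - A = [[x - 5, -4], [1, x - 1]].

Expanding det(xI - A) along the first row:
det(xI - A) = + (x - 5)·det([[x - 1]]) - (-4)·det([[1]]).

Evaluating gives χ_A(x) = x^2 - 6x + 9 = (x - 3)^2.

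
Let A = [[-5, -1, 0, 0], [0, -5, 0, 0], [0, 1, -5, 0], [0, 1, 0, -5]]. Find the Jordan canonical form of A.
The characteristic polynomial is det(xI - A) = (x + 5)^4, so the eigenvalues are -5 (algebraic multiplicity 4).

For λ = -5: rank(A + 5I) = 1, rank((A + 5I)^2) = 0. The eigenspace has dimension 4 - 1 = 3, so there are 3 Jordan blocks; the rank sequence gives block sizes [2, 1, 1].

Assembling the blocks gives the Jordan form J above.

J = [[-5, 1, 0, 0], [0, -5, 0, 0], [0, 0, -5, 0], [0, 0, 0, -5]]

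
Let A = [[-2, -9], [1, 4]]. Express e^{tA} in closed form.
e^{tA} = [[(1 - 3*t)*e^{t}, -9*t*e^{t}], [t*e^{t}, (3*t + 1)*e^{t}]]

A has Jordan form J = [[1, 1], [0, 1]] with A = PJP^{-1}, so e^{tA} = P e^{tJ} P^{-1}.

For a Jordan block J_k(λ), e^{tJ_k(λ)} = e^{λt} · (I + tN + t^2 N^2/2! + ... + t^{k-1} N^{k-1}/(k-1)!) where N is the nilpotent superdiagonal part.

Assembling the blocks and conjugating back gives the entries of e^{tA} as shown above.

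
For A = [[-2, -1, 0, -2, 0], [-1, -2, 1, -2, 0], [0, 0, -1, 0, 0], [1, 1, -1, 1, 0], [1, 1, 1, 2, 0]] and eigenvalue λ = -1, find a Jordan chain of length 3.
v_1 = [[0, 0, 1, 0, 0]]^T, v_2 = [[0, 1, 0, -1, 1]]^T, v_3 = [[1, 1, 0, -1, 0]]^T

We seek v_1 ∈ ker((A + I)^3) \ ker((A + I)^2), then set v_{i+1} = (A + I) v_i.

One such chain is v_1 = [[0, 0, 1, 0, 0]]^T, v_2 = [[0, 1, 0, -1, 1]]^T, v_3 = [[1, 1, 0, -1, 0]]^T. Check: (A + I) v_3 = [[0, 0, 0, 0, 0]]^T = 0.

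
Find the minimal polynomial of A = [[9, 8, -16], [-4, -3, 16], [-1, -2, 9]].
m_A(x) = (x - 5)^2

The characteristic polynomial factors as (x - 5)^3. The minimal polynomial is ∏(x - λ)^{k_λ} where k_λ is the size of the largest Jordan block at λ.

For λ = 5: rank(A - 5I) = 1, and the largest Jordan block has size 2 (the smallest k with rank((A - 5I)^k) = rank((A - 5I)^(k+1))).

So m_A(x) = (x - 5)^2.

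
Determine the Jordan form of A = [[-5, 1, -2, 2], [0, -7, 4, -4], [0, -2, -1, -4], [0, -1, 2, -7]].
J = [[-5, 1, 0, 0], [0, -5, 0, 0], [0, 0, -5, 0], [0, 0, 0, -5]]

The characteristic polynomial is det(xI - A) = (x + 5)^4, so the eigenvalues are -5 (algebraic multiplicity 4).

For λ = -5: rank(A + 5I) = 1, rank((A + 5I)^2) = 0. The eigenspace has dimension 4 - 1 = 3, so there are 3 Jordan blocks; the rank sequence gives block sizes [2, 1, 1].

Assembling the blocks gives the Jordan form J above.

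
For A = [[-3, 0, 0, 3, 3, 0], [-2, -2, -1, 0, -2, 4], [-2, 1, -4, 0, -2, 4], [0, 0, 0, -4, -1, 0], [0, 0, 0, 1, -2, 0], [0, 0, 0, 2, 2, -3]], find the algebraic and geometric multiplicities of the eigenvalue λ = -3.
The characteristic polynomial is (x + 3)^6, so the factor x + 3 appears with exponent 6: the algebraic multiplicity is 6.

rank(A + 3I) = 2, so the eigenspace has dimension 6 - 2 = 4: the geometric multiplicity is 4.

Since 4 < 6, A is not diagonalizable.

algebraic multiplicity 6, geometric multiplicity 4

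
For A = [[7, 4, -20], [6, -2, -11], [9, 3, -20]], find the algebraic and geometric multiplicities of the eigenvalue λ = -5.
algebraic multiplicity 3, geometric multiplicity 1

The characteristic polynomial is (x + 5)^3, so the factor x + 5 appears with exponent 3: the algebraic multiplicity is 3.

rank(A + 5I) = 2, so the eigenspace has dimension 3 - 2 = 1: the geometric multiplicity is 1.

Since 1 < 3, A is not diagonalizable.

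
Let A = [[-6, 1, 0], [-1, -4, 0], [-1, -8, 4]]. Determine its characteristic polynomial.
xI - A = [[x + 6, -1, 0], [1, x + 4, 0], [1, 8, x - 4]].

Expanding det(xI - A) along the first row:
det(xI - A) = + (x + 6)·det([[x + 4, 0], [8, x - 4]]) - (-1)·det([[1, 0], [1, x - 4]]) + (0)·det([[1, x + 4], [1, 8]]).

Evaluating gives χ_A(x) = x^3 + 6x^2 - 15x - 100 = (x - 4)(x + 5)^2.

χ_A(x) = (x - 4)(x + 5)^2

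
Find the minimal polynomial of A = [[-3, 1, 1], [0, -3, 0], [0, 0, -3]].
The characteristic polynomial factors as (x + 3)^3. The minimal polynomial is ∏(x - λ)^{k_λ} where k_λ is the size of the largest Jordan block at λ.

For λ = -3: rank(A + 3I) = 1, and the largest Jordan block has size 2 (the smallest k with rank((A + 3I)^k) = rank((A + 3I)^(k+1))).

So m_A(x) = (x + 3)^2.

m_A(x) = (x + 3)^2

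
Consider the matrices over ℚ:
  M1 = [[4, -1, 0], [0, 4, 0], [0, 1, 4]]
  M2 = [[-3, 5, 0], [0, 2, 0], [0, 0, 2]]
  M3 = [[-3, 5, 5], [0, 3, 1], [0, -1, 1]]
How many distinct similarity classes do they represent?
3 classes: {M1}, {M2}, {M3}

Characteristic polynomials: χ_{M1} = (x - 4)^3, χ_{M2} = (x - 2)^2(x + 3), χ_{M3} = (x - 2)^2(x + 3).

{M1}: invariant factors x - 4, (x - 4)^2.

{M2}: invariant factors x - 2, (x - 2)(x + 3).

{M3}: invariant factors (x - 2)^2(x + 3).

Matrices are similar if and only if their invariant-factor lists agree; the partition into similarity classes is {M1}, {M2}, {M3}.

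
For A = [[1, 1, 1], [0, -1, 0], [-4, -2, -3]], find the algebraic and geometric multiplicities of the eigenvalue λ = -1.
The characteristic polynomial is (x + 1)^3, so the factor x + 1 appears with exponent 3: the algebraic multiplicity is 3.

rank(A + I) = 1, so the eigenspace has dimension 3 - 1 = 2: the geometric multiplicity is 2.

Since 2 < 3, A is not diagonalizable.

algebraic multiplicity 3, geometric multiplicity 2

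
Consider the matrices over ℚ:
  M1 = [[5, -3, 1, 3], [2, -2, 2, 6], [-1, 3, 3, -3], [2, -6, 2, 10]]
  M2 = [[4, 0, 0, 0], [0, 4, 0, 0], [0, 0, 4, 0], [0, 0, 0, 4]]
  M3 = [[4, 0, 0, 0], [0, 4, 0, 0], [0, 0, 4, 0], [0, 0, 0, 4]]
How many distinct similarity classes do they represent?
2 classes: {M1}, {M2, M3}

Characteristic polynomials: χ_{M1} = (x - 4)^4, χ_{M2} = (x - 4)^4, χ_{M3} = (x - 4)^4.

{M1}: invariant factors x - 4, x - 4, (x - 4)^2.

{M2, M3}: invariant factors x - 4, x - 4, x - 4, x - 4.

Matrices are similar if and only if their invariant-factor lists agree; the partition into similarity classes is {M1}, {M2, M3}.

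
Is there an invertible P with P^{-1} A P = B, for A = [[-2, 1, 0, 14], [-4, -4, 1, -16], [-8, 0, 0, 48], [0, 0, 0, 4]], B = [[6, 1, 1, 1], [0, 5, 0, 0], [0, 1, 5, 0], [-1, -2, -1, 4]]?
No.

trace(A) = -2 but trace(B) = 20. The trace is a similarity invariant, so A and B are not similar.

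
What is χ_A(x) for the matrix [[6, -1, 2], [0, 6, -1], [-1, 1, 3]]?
χ_A(x) = (x - 5)^3

xI - A = [[x - 6, 1, -2], [0, x - 6, 1], [1, -1, x - 3]].

Expanding det(xI - A) along the first row:
det(xI - A) = + (x - 6)·det([[x - 6, 1], [-1, x - 3]]) - (1)·det([[0, 1], [1, x - 3]]) + (-2)·det([[0, x - 6], [1, -1]]).

Evaluating gives χ_A(x) = x^3 - 15x^2 + 75x - 125 = (x - 5)^3.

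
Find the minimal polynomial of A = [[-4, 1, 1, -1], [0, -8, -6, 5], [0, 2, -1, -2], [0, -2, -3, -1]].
m_A(x) = (x + 3)^2(x + 4)^2

The characteristic polynomial factors as (x + 3)^2(x + 4)^2. The minimal polynomial is ∏(x - λ)^{k_λ} where k_λ is the size of the largest Jordan block at λ.

For λ = -4: rank(A + 4I) = 3, and the largest Jordan block has size 2 (the smallest k with rank((A + 4I)^k) = rank((A + 4I)^(k+1))).
For λ = -3: rank(A + 3I) = 3, and the largest Jordan block has size 2 (the smallest k with rank((A + 3I)^k) = rank((A + 3I)^(k+1))).

So m_A(x) = (x + 3)^2(x + 4)^2.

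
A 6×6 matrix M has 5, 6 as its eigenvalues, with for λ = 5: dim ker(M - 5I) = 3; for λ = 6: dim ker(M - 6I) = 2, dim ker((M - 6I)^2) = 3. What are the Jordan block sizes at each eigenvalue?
Jordan blocks: (5, 1), (5, 1), (5, 1), (6, 2), (6, 1)

λ = 5: successive nullity increments [3] count blocks of size ≥ k; block sizes are [1, 1, 1].
λ = 6: successive nullity increments [2, 1] count blocks of size ≥ k; block sizes are [2, 1].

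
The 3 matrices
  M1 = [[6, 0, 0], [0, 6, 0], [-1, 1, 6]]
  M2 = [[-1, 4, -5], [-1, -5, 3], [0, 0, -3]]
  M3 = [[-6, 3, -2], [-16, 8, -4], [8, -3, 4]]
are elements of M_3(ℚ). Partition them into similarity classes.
3 classes: {M1}, {M2}, {M3}

Characteristic polynomials: χ_{M1} = (x - 6)^3, χ_{M2} = (x + 3)^3, χ_{M3} = (x - 2)^3.

{M1}: invariant factors x - 6, (x - 6)^2.

{M2}: invariant factors (x + 3)^3.

{M3}: invariant factors x - 2, (x - 2)^2.

Matrices are similar if and only if their invariant-factor lists agree; the partition into similarity classes is {M1}, {M2}, {M3}.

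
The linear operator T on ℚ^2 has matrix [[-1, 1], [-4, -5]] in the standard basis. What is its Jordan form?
The characteristic polynomial is det(xI - A) = (x + 3)^2, so the eigenvalues are -3 (algebraic multiplicity 2).

For λ = -3: rank(A + 3I) = 1, rank((A + 3I)^2) = 0. The eigenspace has dimension 2 - 1 = 1, so there is 1 Jordan block; the rank sequence gives block sizes [2].

Assembling the blocks gives the Jordan form J above.

J = [[-3, 1], [0, -3]]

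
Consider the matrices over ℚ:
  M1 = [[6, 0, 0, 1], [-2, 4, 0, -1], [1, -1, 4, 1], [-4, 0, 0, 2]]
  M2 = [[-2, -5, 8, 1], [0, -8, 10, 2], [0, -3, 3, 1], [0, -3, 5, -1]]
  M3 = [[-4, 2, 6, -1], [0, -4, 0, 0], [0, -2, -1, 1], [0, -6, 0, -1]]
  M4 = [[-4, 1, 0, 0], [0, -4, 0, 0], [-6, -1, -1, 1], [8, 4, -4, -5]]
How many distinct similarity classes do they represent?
Characteristic polynomials: χ_{M1} = (x - 4)^4, χ_{M2} = (x + 2)^4, χ_{M3} = (x + 1)^2(x + 4)^2, χ_{M4} = (x + 3)^2(x + 4)^2.

{M1}: invariant factors (x - 4)^2, (x - 4)^2.

{M2}: invariant factors x + 2, (x + 2)^3.

{M3}: invariant factors x + 4, (x + 1)^2(x + 4).

{M4}: invariant factors (x + 3)^2(x + 4)^2.

Matrices are similar if and only if their invariant-factor lists agree; the partition into similarity classes is {M1}, {M2}, {M3}, {M4}.

4 classes: {M1}, {M2}, {M3}, {M4}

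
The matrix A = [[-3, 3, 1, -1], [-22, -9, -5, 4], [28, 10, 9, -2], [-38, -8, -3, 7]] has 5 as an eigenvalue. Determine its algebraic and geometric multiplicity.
The characteristic polynomial is (x - 5)^2(x + 3)^2, so the factor x - 5 appears with exponent 2: the algebraic multiplicity is 2.

rank(A - 5I) = 3, so the eigenspace has dimension 4 - 3 = 1: the geometric multiplicity is 1.

Since 1 < 2, A is not diagonalizable.

algebraic multiplicity 2, geometric multiplicity 1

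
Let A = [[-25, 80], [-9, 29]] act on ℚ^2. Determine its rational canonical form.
R = [[0, 5], [1, 4]]

The invariant factors of A (the non-unit diagonal entries of the Smith normal form of xI - A over ℚ[x]) are (x - 5)(x + 1), each dividing the next. The characteristic polynomial is their product, (x - 5)(x + 1).

The rational canonical form is the block-diagonal matrix of companion matrices C(f_i):
R = [[0, 5], [1, 4]].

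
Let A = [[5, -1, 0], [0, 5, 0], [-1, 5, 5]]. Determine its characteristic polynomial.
χ_A(x) = (x - 5)^3

xI - A = [[x - 5, 1, 0], [0, x - 5, 0], [1, -5, x - 5]].

Expanding det(xI - A) along the first row:
det(xI - A) = + (x - 5)·det([[x - 5, 0], [-5, x - 5]]) - (1)·det([[0, 0], [1, x - 5]]) + (0)·det([[0, x - 5], [1, -5]]).

Evaluating gives χ_A(x) = x^3 - 15x^2 + 75x - 125 = (x - 5)^3.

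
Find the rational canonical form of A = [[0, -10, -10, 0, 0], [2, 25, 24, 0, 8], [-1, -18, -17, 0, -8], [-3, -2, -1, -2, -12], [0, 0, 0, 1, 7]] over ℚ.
R = [[0, -10, 0, 0, 0], [1, 7, 0, 0, 0], [0, 0, 0, 0, -10], [0, 0, 1, 0, -3], [0, 0, 0, 1, 6]]

The invariant factors of A (the non-unit diagonal entries of the Smith normal form of xI - A over ℚ[x]) are (x - 5)(x - 2), (x - 5)(x - 2)(x + 1), each dividing the next. The characteristic polynomial is their product, (x - 5)^2(x - 2)^2(x + 1).

The rational canonical form is the block-diagonal matrix of companion matrices C(f_i):
R = [[0, -10, 0, 0, 0], [1, 7, 0, 0, 0], [0, 0, 0, 0, -10], [0, 0, 1, 0, -3], [0, 0, 0, 1, 6]].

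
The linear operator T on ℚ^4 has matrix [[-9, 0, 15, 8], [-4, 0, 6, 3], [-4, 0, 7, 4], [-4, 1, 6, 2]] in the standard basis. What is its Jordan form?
J = [[-1, 1, 0, 0], [0, -1, 0, 0], [0, 0, 1, 1], [0, 0, 0, 1]]

The characteristic polynomial is det(xI - A) = (x - 1)^2(x + 1)^2, so the eigenvalues are -1 (algebraic multiplicity 2), 1 (algebraic multiplicity 2).

For λ = -1: rank(A + I) = 3, rank((A + I)^2) = 2. The eigenspace has dimension 4 - 3 = 1, so there is 1 Jordan block; the rank sequence gives block sizes [2].

For λ = 1: rank(A - I) = 3, rank((A - I)^2) = 2. The eigenspace has dimension 4 - 3 = 1, so there is 1 Jordan block; the rank sequence gives block sizes [2].

Assembling the blocks gives the Jordan form J above.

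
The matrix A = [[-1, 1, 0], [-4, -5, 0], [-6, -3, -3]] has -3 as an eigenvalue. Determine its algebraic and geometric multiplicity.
The characteristic polynomial is (x + 3)^3, so the factor x + 3 appears with exponent 3: the algebraic multiplicity is 3.

rank(A + 3I) = 1, so the eigenspace has dimension 3 - 1 = 2: the geometric multiplicity is 2.

Since 2 < 3, A is not diagonalizable.

algebraic multiplicity 3, geometric multiplicity 2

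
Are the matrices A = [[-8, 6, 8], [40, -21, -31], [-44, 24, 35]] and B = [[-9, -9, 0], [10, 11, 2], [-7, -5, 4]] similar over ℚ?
Two matrices over a field are similar if and only if they have the same invariant factors.

Both A and B have characteristic polynomial x(x - 3)^2 and minimal polynomial x(x - 3)^2. Computing further, both have invariant factors x(x - 3)^2. Hence A and B are similar.

Yes.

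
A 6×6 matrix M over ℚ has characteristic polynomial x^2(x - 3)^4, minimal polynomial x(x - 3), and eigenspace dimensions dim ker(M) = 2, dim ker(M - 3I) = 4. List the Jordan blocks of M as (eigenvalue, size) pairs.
Jordan blocks: (0, 1), (0, 1), (3, 1), (3, 1), (3, 1), (3, 1)

λ = 0: algebraic multiplicity 2 (exponent in χ_M), largest block size 1 (exponent in m_M), 2 blocks (geometric multiplicity). These force block sizes [1, 1].
λ = 3: algebraic multiplicity 4 (exponent in χ_M), largest block size 1 (exponent in m_M), 4 blocks (geometric multiplicity). These force block sizes [1, 1, 1, 1].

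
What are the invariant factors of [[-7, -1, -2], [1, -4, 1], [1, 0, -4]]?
The Jordan structure of A has elementary divisors (x + 5)^3. Arranging the block sizes at each eigenvalue in decreasing order and taking row products gives the invariant factors.

Invariant factors (smallest first, each dividing the next): (x + 5)^3.

Check: the last factor (x + 5)^3 is the minimal polynomial, and the product (x + 5)^3 is the characteristic polynomial.

(x + 5)^3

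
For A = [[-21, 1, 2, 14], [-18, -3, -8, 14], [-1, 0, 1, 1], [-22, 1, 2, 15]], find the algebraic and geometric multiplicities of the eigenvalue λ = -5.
The characteristic polynomial is (x - 1)^2(x + 5)^2, so the factor x + 5 appears with exponent 2: the algebraic multiplicity is 2.

rank(A + 5I) = 3, so the eigenspace has dimension 4 - 3 = 1: the geometric multiplicity is 1.

Since 1 < 2, A is not diagonalizable.

algebraic multiplicity 2, geometric multiplicity 1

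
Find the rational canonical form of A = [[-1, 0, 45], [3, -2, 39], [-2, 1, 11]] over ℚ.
R = [[0, 0, 16], [1, 0, -20], [0, 1, 8]]

The invariant factors of A (the non-unit diagonal entries of the Smith normal form of xI - A over ℚ[x]) are (x - 4)(x - 2)^2, each dividing the next. The characteristic polynomial is their product, (x - 4)(x - 2)^2.

The rational canonical form is the block-diagonal matrix of companion matrices C(f_i):
R = [[0, 0, 16], [1, 0, -20], [0, 1, 8]].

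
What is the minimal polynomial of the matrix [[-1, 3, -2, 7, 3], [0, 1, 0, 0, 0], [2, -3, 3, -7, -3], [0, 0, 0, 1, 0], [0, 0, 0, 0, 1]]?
The characteristic polynomial factors as (x - 1)^5. The minimal polynomial is ∏(x - λ)^{k_λ} where k_λ is the size of the largest Jordan block at λ.

For λ = 1: rank(A - I) = 1, and the largest Jordan block has size 2 (the smallest k with rank((A - I)^k) = rank((A - I)^(k+1))).

So m_A(x) = (x - 1)^2.

m_A(x) = (x - 1)^2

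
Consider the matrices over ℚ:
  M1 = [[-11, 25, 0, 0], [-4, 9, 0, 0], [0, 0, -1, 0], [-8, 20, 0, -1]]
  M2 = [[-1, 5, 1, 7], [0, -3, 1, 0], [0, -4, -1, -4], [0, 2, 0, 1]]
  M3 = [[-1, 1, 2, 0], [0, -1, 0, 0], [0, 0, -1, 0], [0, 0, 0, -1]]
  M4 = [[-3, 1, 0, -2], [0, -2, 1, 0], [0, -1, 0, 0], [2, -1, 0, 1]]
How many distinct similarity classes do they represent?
2 classes: {M1, M3}, {M2, M4}

Characteristic polynomials: χ_{M1} = (x + 1)^4, χ_{M2} = (x + 1)^4, χ_{M3} = (x + 1)^4, χ_{M4} = (x + 1)^4.

{M1, M3}: invariant factors x + 1, x + 1, (x + 1)^2.

{M2, M4}: invariant factors x + 1, (x + 1)^3.

Matrices are similar if and only if their invariant-factor lists agree; the partition into similarity classes is {M1, M3}, {M2, M4}.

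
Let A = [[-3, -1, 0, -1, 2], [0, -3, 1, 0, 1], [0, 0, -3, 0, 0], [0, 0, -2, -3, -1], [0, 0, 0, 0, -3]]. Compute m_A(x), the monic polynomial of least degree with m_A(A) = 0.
The characteristic polynomial factors as (x + 3)^5. The minimal polynomial is ∏(x - λ)^{k_λ} where k_λ is the size of the largest Jordan block at λ.

For λ = -3: rank(A + 3I) = 3, and the largest Jordan block has size 3 (the smallest k with rank((A + 3I)^k) = rank((A + 3I)^(k+1))).

So m_A(x) = (x + 3)^3.

m_A(x) = (x + 3)^3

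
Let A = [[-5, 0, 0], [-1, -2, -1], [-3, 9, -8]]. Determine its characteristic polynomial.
xI - A = [[x + 5, 0, 0], [1, x + 2, 1], [3, -9, x + 8]].

Expanding det(xI - A) along the first row:
det(xI - A) = + (x + 5)·det([[x + 2, 1], [-9, x + 8]]) - (0)·det([[1, 1], [3, x + 8]]) + (0)·det([[1, x + 2], [3, -9]]).

Evaluating gives χ_A(x) = x^3 + 15x^2 + 75x + 125 = (x + 5)^3.

χ_A(x) = (x + 5)^3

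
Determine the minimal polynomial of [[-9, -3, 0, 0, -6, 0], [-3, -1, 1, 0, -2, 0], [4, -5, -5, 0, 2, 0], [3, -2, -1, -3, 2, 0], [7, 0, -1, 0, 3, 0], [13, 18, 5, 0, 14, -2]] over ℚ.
m_A(x) = (x + 2)(x + 3)^3

The characteristic polynomial factors as (x + 2)(x + 3)^5. The minimal polynomial is ∏(x - λ)^{k_λ} where k_λ is the size of the largest Jordan block at λ.

For λ = -3: rank(A + 3I) = 3, and the largest Jordan block has size 3 (the smallest k with rank((A + 3I)^k) = rank((A + 3I)^(k+1))).
For λ = -2: rank(A + 2I) = 5, and the largest Jordan block has size 1 (the smallest k with rank((A + 2I)^k) = rank((A + 2I)^(k+1))).

So m_A(x) = (x + 2)(x + 3)^3.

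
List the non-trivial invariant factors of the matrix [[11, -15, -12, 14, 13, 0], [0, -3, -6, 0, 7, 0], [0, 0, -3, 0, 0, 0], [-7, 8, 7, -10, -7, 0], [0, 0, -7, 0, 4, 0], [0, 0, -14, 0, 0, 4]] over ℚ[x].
x - 4, (x - 4)^2(x + 3)^3

The Jordan structure of A has elementary divisors (x + 3)^3, (x - 4)^2, (x - 4). Arranging the block sizes at each eigenvalue in decreasing order and taking row products gives the invariant factors.

Invariant factors (smallest first, each dividing the next): x - 4, (x - 4)^2(x + 3)^3.

Check: the last factor (x - 4)^2(x + 3)^3 is the minimal polynomial, and the product (x - 4)^3(x + 3)^3 is the characteristic polynomial.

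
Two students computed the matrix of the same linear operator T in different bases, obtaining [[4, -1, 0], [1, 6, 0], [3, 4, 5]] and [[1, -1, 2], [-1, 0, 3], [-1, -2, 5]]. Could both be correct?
trace(A) = 15 but trace(B) = 6. The trace is a similarity invariant, so A and B are not similar.

No.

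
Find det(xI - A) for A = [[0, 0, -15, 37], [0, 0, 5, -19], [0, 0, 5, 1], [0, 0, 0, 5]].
χ_A(x) = x^2(x - 5)^2

xI - A = [[x, 0, 15, -37], [0, x, -5, 19], [0, 0, x - 5, -1], [0, 0, 0, x - 5]].

Expanding det(xI - A) along the first row:
det(xI - A) = + (x)·det([[x, -5, 19], [0, x - 5, -1], [0, 0, x - 5]]) - (0)·det([[0, -5, 19], [0, x - 5, -1], [0, 0, x - 5]]) + (15)·det([[0, x, 19], [0, 0, -1], [0, 0, x - 5]]) - (-37)·det([[0, x, -5], [0, 0, x - 5], [0, 0, 0]]).

Evaluating gives χ_A(x) = x^4 - 10x^3 + 25x^2 = x^2(x - 5)^2.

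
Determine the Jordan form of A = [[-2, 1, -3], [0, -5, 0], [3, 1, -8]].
The characteristic polynomial is det(xI - A) = (x + 5)^3, so the eigenvalues are -5 (algebraic multiplicity 3).

For λ = -5: rank(A + 5I) = 1, rank((A + 5I)^2) = 0. The eigenspace has dimension 3 - 1 = 2, so there are 2 Jordan blocks; the rank sequence gives block sizes [2, 1].

Assembling the blocks gives the Jordan form J above.

J = [[-5, 1, 0], [0, -5, 0], [0, 0, -5]]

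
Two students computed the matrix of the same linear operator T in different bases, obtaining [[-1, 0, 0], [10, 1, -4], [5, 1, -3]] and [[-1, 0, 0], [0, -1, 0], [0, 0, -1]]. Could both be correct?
Both have characteristic polynomial (x + 1)^3, but the minimal polynomial of A is (x + 1)^2 while the minimal polynomial of B is x + 1. The minimal polynomial is a similarity invariant, so A and B are not similar.

No.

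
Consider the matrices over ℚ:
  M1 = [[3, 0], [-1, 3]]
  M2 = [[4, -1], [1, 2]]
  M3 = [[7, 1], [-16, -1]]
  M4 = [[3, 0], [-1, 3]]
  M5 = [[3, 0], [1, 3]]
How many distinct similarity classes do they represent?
Characteristic polynomials: χ_{M1} = (x - 3)^2, χ_{M2} = (x - 3)^2, χ_{M3} = (x - 3)^2, χ_{M4} = (x - 3)^2, χ_{M5} = (x - 3)^2.

{M1, M2, M3, M4, M5}: invariant factors (x - 3)^2.

Matrices are similar if and only if their invariant-factor lists agree; the partition into similarity classes is {M1, M2, M3, M4, M5}.

1 class: {M1, M2, M3, M4, M5}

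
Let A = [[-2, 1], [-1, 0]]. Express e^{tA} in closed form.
e^{tA} = [[(1 - t)*e^{-t}, t*e^{-t}], [-t*e^{-t}, (t + 1)*e^{-t}]]

A has Jordan form J = [[-1, 1], [0, -1]] with A = PJP^{-1}, so e^{tA} = P e^{tJ} P^{-1}.

For a Jordan block J_k(λ), e^{tJ_k(λ)} = e^{λt} · (I + tN + t^2 N^2/2! + ... + t^{k-1} N^{k-1}/(k-1)!) where N is the nilpotent superdiagonal part.

Assembling the blocks and conjugating back gives the entries of e^{tA} as shown above.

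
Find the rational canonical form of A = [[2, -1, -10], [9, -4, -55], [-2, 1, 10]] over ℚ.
The invariant factors of A (the non-unit diagonal entries of the Smith normal form of xI - A over ℚ[x]) are x(x - 4)^2, each dividing the next. The characteristic polynomial is their product, x(x - 4)^2.

The rational canonical form is the block-diagonal matrix of companion matrices C(f_i):
R = [[0, 0, 0], [1, 0, -16], [0, 1, 8]].

R = [[0, 0, 0], [1, 0, -16], [0, 1, 8]]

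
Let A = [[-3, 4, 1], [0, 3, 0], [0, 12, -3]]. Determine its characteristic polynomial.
xI - A = [[x + 3, -4, -1], [0, x - 3, 0], [0, -12, x + 3]].

Expanding det(xI - A) along the first row:
det(xI - A) = + (x + 3)·det([[x - 3, 0], [-12, x + 3]]) - (-4)·det([[0, 0], [0, x + 3]]) + (-1)·det([[0, x - 3], [0, -12]]).

Evaluating gives χ_A(x) = x^3 + 3x^2 - 9x - 27 = (x - 3)(x + 3)^2.

χ_A(x) = (x - 3)(x + 3)^2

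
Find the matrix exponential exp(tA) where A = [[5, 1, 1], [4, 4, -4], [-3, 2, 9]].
A has Jordan form J = [[6, 1, 0], [0, 6, 1], [0, 0, 6]] with A = PJP^{-1}, so e^{tA} = P e^{tJ} P^{-1}.

For a Jordan block J_k(λ), e^{tJ_k(λ)} = e^{λt} · (I + tN + t^2 N^2/2! + ... + t^{k-1} N^{k-1}/(k-1)!) where N is the nilpotent superdiagonal part.

Assembling the blocks and conjugating back gives the entries of e^{tA} as shown above.

e^{tA} = [[(t^2 - t + 1)*e^{6*t}, t*(2 - t)*e^{6*t}/2, t*(1 - t)*e^{6*t}], [4*t*e^{6*t}, (1 - 2*t)*e^{6*t}, -4*t*e^{6*t}], [t*(t - 3)*e^{6*t}, t*(4 - t)*e^{6*t}/2, (-t^2 + 3*t + 1)*e^{6*t}]]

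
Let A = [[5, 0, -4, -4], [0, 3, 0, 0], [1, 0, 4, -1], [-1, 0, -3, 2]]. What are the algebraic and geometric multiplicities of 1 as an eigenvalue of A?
The characteristic polynomial is (x - 5)^2(x - 3)(x - 1), so the factor x - 1 appears with exponent 1: the algebraic multiplicity is 1.

rank(A - I) = 3, so the eigenspace has dimension 4 - 3 = 1: the geometric multiplicity is 1.

algebraic multiplicity 1, geometric multiplicity 1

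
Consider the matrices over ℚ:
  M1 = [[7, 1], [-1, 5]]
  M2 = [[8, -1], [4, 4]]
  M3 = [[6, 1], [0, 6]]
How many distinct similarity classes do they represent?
1 class: {M1, M2, M3}

Characteristic polynomials: χ_{M1} = (x - 6)^2, χ_{M2} = (x - 6)^2, χ_{M3} = (x - 6)^2.

{M1, M2, M3}: invariant factors (x - 6)^2.

Matrices are similar if and only if their invariant-factor lists agree; the partition into similarity classes is {M1, M2, M3}.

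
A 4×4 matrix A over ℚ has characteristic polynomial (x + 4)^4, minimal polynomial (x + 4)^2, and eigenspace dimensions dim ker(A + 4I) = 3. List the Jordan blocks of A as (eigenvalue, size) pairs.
Jordan blocks: (-4, 2), (-4, 1), (-4, 1)

λ = -4: algebraic multiplicity 4 (exponent in χ_A), largest block size 2 (exponent in m_A), 3 blocks (geometric multiplicity). These force block sizes [2, 1, 1].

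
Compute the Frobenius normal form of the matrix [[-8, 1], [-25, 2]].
R = [[0, -9], [1, -6]]

The invariant factors of A (the non-unit diagonal entries of the Smith normal form of xI - A over ℚ[x]) are (x + 3)^2, each dividing the next. The characteristic polynomial is their product, (x + 3)^2.

The rational canonical form is the block-diagonal matrix of companion matrices C(f_i):
R = [[0, -9], [1, -6]].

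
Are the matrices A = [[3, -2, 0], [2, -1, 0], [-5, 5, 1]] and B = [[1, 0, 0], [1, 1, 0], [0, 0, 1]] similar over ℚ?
Two matrices over a field are similar if and only if they have the same invariant factors.

Both A and B have characteristic polynomial (x - 1)^3 and minimal polynomial (x - 1)^2. Computing further, both have invariant factors x - 1, (x - 1)^2. Hence A and B are similar.

Yes.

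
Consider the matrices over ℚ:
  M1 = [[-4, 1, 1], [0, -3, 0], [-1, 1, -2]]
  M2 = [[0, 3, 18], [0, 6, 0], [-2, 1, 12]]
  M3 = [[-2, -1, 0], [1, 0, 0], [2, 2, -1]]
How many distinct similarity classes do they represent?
3 classes: {M1}, {M2}, {M3}

Characteristic polynomials: χ_{M1} = (x + 3)^3, χ_{M2} = (x - 6)^3, χ_{M3} = (x + 1)^3.

{M1}: invariant factors x + 3, (x + 3)^2.

{M2}: invariant factors x - 6, (x - 6)^2.

{M3}: invariant factors x + 1, (x + 1)^2.

Matrices are similar if and only if their invariant-factor lists agree; the partition into similarity classes is {M1}, {M2}, {M3}.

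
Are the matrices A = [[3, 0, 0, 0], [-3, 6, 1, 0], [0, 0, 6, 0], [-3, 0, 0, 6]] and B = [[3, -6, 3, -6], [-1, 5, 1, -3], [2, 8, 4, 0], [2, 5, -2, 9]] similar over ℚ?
Two matrices over a field are similar if and only if they have the same invariant factors.

Both A and B have characteristic polynomial (x - 6)^3(x - 3) and minimal polynomial (x - 6)^2(x - 3). Computing further, both have invariant factors x - 6, (x - 6)^2(x - 3). Hence A and B are similar.

Yes.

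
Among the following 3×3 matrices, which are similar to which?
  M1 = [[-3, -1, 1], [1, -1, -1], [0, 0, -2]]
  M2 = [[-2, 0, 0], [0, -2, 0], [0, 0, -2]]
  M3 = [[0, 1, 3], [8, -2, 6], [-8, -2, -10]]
3 classes: {M1}, {M2}, {M3}

Characteristic polynomials: χ_{M1} = (x + 2)^3, χ_{M2} = (x + 2)^3, χ_{M3} = (x + 4)^3.

{M1}: invariant factors x + 2, (x + 2)^2.

{M2}: invariant factors x + 2, x + 2, x + 2.

{M3}: invariant factors x + 4, (x + 4)^2.

Matrices are similar if and only if their invariant-factor lists agree; the partition into similarity classes is {M1}, {M2}, {M3}.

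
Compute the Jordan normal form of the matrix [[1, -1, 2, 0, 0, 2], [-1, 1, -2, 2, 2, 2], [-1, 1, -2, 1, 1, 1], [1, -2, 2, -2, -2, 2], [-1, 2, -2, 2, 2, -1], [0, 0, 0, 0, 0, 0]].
The characteristic polynomial is det(xI - A) = x^6, so the eigenvalues are 0 (algebraic multiplicity 6).

For λ = 0: rank(A) = 4, rank(A^2) = 2, rank(A^3) = 0. The eigenspace has dimension 6 - 4 = 2, so there are 2 Jordan blocks; the rank sequence gives block sizes [3, 3].

Assembling the blocks gives the Jordan form J above.

J = [[0, 1, 0, 0, 0, 0], [0, 0, 1, 0, 0, 0], [0, 0, 0, 0, 0, 0], [0, 0, 0, 0, 1, 0], [0, 0, 0, 0, 0, 1], [0, 0, 0, 0, 0, 0]]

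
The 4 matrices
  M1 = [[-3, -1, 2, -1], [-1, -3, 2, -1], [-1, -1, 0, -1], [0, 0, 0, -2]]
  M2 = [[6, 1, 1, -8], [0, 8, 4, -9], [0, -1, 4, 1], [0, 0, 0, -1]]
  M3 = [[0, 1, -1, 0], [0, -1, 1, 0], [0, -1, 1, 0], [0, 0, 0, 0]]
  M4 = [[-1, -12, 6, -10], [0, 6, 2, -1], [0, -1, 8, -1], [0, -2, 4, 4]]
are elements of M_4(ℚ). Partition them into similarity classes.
Characteristic polynomials: χ_{M1} = (x + 2)^4, χ_{M2} = (x - 6)^3(x + 1), χ_{M3} = x^4, χ_{M4} = (x - 6)^3(x + 1).

{M1}: invariant factors x + 2, x + 2, (x + 2)^2.

{M2, M4}: invariant factors (x - 6)^3(x + 1).

{M3}: invariant factors x, x, x^2.

Matrices are similar if and only if their invariant-factor lists agree; the partition into similarity classes is {M1}, {M2, M4}, {M3}.

3 classes: {M1}, {M2, M4}, {M3}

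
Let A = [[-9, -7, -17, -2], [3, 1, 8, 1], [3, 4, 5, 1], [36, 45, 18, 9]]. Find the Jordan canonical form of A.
J = [[-3, 1, 0, 0], [0, -3, 0, 0], [0, 0, 6, 1], [0, 0, 0, 6]]

The characteristic polynomial is det(xI - A) = (x - 6)^2(x + 3)^2, so the eigenvalues are -3 (algebraic multiplicity 2), 6 (algebraic multiplicity 2).

For λ = -3: rank(A + 3I) = 3, rank((A + 3I)^2) = 2. The eigenspace has dimension 4 - 3 = 1, so there is 1 Jordan block; the rank sequence gives block sizes [2].

For λ = 6: rank(A - 6I) = 3, rank((A - 6I)^2) = 2. The eigenspace has dimension 4 - 3 = 1, so there is 1 Jordan block; the rank sequence gives block sizes [2].

Assembling the blocks gives the Jordan form J above.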